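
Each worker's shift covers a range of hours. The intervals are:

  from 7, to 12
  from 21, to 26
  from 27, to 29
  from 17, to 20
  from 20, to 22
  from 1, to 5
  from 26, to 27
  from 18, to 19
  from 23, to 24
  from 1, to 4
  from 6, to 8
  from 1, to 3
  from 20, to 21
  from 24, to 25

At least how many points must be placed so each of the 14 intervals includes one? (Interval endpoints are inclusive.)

6

Process intervals by earliest right end; each time one isn't hit yet, stab at its right endpoint.
Sorted: [1,3] [1,4] [1,5] [6,8] [7,12] [18,19] [17,20] [20,21] [20,22] [23,24] [24,25] [21,26] [26,27] [27,29]
{[1,3],[1,4],[1,5]} hit by 3; {[6,8],[7,12]} hit by 8; {[18,19],[17,20]} hit by 19; {[20,21],[20,22]} hit by 21; {[23,24],[24,25],[21,26]} hit by 24; {[26,27],[27,29]} hit by 27.
Points: 3, 8, 19, 21, 24, 27 (6 total).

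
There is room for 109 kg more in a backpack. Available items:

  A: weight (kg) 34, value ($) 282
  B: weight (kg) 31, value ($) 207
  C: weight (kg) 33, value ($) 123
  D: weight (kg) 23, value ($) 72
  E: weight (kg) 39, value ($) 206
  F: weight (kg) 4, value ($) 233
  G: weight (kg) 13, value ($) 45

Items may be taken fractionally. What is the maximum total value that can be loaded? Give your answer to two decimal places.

931.73

Sort by value per unit weight and fill in that order.
Ratios (sorted): F 58.25, A 8.29, B 6.68, E 5.28, C 3.73, G 3.46, D 3.13
take F (4 @ 233); take A (34 @ 282); take B (31 @ 207); take E (39 @ 206); take 1/33 of C → 3.73. Capacity used 109/109.
Total value = 931.73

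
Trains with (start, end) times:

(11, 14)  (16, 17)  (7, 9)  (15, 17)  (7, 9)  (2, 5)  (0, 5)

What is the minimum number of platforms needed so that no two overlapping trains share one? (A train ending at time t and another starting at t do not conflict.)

The answer is the maximum number of intervals overlapping at any instant.
starts: [0, 2, 7, 7, 11, 15, 16]
ends:   [5, 5, 9, 9, 14, 17, 17]
s0→1 s2→2  — peak 2.

2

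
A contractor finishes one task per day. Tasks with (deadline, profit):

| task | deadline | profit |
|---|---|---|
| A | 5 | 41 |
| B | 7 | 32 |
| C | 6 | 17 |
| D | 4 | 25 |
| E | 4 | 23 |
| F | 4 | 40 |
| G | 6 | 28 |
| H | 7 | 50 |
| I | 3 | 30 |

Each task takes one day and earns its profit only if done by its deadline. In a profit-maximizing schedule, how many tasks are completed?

7

By profit: H(d7,50), A(d5,41), F(d4,40), B(d7,32), I(d3,30), G(d6,28), D(d4,25), E(d4,23), C(d6,17)
H→slot 7; A→slot 5; F→slot 4; B→slot 6; I→slot 3; G→slot 2; D→slot 1; E skipped; C skipped.
7 of 9 scheduled.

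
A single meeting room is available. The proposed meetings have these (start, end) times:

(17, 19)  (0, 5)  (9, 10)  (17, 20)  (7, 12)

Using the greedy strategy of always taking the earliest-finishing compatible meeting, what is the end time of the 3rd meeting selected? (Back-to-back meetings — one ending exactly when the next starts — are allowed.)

19

Sort by end time and greedily take each interval whose start is ≥ the last chosen end.
Sorted by end: (0,5)  (9,10)  (7,12)  (17,19)  (17,20)
take (0,5); take (9,10); take (17,19).
Selected: (0,5) (9,10) (17,19)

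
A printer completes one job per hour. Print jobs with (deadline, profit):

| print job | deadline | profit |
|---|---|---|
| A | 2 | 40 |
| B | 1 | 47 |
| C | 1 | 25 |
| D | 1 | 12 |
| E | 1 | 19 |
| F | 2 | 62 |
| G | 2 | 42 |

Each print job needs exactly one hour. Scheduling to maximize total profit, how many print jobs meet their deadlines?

By profit: F(d2,62), B(d1,47), G(d2,42), A(d2,40), C(d1,25), E(d1,19), D(d1,12)
F→slot 2; B→slot 1; G skipped; A skipped; C skipped; E skipped; D skipped.
2 of 7 scheduled.

2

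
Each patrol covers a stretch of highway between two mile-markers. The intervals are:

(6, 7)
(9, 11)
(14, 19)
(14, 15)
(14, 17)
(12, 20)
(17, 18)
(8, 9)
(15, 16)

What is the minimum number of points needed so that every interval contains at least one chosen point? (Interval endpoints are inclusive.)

Sort by right endpoint; whenever an interval is uncovered, place a point at its right end.
Sorted: [6,7] [8,9] [9,11] [14,15] [15,16] [14,17] [17,18] [14,19] [12,20]
{[6,7]} hit by 7; {[8,9],[9,11]} hit by 9; {[14,15],[15,16],[14,17]} hit by 15; {[17,18],[14,19],[12,20]} hit by 18.
Points: 7, 9, 15, 18 (4 total).

4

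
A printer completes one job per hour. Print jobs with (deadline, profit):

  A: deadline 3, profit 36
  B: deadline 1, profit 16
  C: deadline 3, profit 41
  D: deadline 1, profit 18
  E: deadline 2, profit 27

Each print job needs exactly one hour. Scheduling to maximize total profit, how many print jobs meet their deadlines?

Take jobs in profit order; each goes to the latest open slot no later than its deadline.
By profit: C(d3,41), A(d3,36), E(d2,27), D(d1,18), B(d1,16)
C→slot 3; A→slot 2; E→slot 1; D skipped; B skipped.
3 of 5 scheduled.

3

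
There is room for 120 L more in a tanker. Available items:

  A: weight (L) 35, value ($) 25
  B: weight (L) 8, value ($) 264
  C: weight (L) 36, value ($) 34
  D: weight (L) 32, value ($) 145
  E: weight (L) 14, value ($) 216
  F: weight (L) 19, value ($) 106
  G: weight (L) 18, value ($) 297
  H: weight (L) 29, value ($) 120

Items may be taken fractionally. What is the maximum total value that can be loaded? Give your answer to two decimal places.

1148.00

Sort by value per unit weight and fill in that order.
Order: B (264/8=33.00) > G (297/18=16.50) > E (216/14=15.43) > F (106/19=5.58) > D (145/32=4.53) > H (120/29=4.14) > C (34/36=0.94) > A (25/35=0.71)
Fill: take B (8 @ 264) → take G (18 @ 297) → take E (14 @ 216) → take F (19 @ 106) → take D (32 @ 145) → take H (29 @ 120); 120/120 used.
Total value = 1148.00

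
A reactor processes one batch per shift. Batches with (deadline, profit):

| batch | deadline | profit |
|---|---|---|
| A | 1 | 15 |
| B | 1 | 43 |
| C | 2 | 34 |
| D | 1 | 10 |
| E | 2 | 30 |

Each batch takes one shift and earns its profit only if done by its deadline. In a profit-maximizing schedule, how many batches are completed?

2

By profit: B(d1,43), C(d2,34), E(d2,30), A(d1,15), D(d1,10)
B→slot 1; C→slot 2; E skipped; A skipped; D skipped.
2 of 5 scheduled.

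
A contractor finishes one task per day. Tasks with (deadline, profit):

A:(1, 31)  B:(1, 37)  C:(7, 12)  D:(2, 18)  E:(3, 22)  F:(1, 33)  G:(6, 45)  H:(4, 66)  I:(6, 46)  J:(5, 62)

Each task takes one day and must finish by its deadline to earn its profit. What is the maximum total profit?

Profit order: H=66 J=62 I=46 G=45 B=37 F=33 A=31 E=22 D=18 C=12
Assign: H→slot 4, J→slot 5, I→slot 6, G→slot 3, B→slot 1, F skipped, A skipped, E→slot 2, D skipped, C→slot 7.
Slots: [1:B] [2:E] [3:G] [4:H] [5:J] [6:I] [7:C]
Profit = 37 + 22 + 45 + 66 + 62 + 46 + 12 = 290

290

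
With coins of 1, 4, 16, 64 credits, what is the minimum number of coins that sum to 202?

7

202 = 3×64 + 2×4 + 2×1
Total coins = 3 + 2 + 2 = 7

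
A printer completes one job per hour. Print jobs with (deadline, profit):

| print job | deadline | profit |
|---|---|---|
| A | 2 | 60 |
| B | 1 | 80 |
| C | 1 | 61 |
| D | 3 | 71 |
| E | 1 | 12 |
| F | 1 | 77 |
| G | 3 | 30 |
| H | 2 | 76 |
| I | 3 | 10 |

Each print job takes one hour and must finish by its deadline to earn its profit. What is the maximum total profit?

Profit order: B=80 F=77 H=76 D=71 C=61 A=60 G=30 E=12 I=10
Assign: B→slot 1, F skipped, H→slot 2, D→slot 3, C skipped, A skipped, G skipped, E skipped, I skipped.
Slots: [1:B] [2:H] [3:D]
Profit = 80 + 76 + 71 = 227

227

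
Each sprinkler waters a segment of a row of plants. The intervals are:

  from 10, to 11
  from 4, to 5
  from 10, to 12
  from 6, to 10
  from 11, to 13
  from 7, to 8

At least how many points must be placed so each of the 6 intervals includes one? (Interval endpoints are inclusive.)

3

Sort by right endpoint; whenever an interval is uncovered, place a point at its right end.
By right end: [4,5]  [7,8]  [6,10]  [10,11]  [10,12]  [11,13]
[4,5] uncovered → point at 5; [7,8] uncovered → point at 8; [10,11] uncovered → point at 11.
Points: 5, 8, 11 (3 total).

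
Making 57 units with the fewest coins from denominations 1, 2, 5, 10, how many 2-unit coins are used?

1

57 = 5×10 + 1×5 + 1×2
Count of 2: 1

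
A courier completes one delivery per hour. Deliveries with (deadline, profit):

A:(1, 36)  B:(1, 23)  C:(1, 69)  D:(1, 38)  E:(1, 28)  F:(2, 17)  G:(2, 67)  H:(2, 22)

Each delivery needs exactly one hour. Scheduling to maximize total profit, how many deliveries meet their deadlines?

Take jobs in profit order; each goes to the latest open slot no later than its deadline.
Profit order: C=69 G=67 D=38 A=36 E=28 B=23 H=22 F=17
Assign: C→slot 1, G→slot 2, D skipped, A skipped, E skipped, B skipped, H skipped, F skipped.
Slots: [1:C] [2:G]
2 of 8 scheduled.

2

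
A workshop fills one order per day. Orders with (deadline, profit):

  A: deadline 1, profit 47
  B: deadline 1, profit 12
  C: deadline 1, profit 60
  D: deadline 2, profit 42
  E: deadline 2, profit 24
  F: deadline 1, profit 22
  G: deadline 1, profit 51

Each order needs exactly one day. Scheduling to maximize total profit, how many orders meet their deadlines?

2

By profit: C(d1,60), G(d1,51), A(d1,47), D(d2,42), E(d2,24), F(d1,22), B(d1,12)
C→slot 1; G skipped; A skipped; D→slot 2; E skipped; F skipped; B skipped.
2 of 7 scheduled.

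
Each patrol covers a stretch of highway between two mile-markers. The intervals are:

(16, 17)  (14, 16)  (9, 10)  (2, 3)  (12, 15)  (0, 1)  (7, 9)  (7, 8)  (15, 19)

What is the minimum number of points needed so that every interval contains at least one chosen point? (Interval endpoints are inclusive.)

6

Sort by right endpoint; whenever an interval is uncovered, place a point at its right end.
Sorted: [0,1] [2,3] [7,8] [7,9] [9,10] [12,15] [14,16] [16,17] [15,19]
{[0,1]} hit by 1; {[2,3]} hit by 3; {[7,8],[7,9]} hit by 8; {[9,10]} hit by 10; {[12,15],[14,16]} hit by 15; {[16,17],[15,19]} hit by 17.
Points: 1, 3, 8, 10, 15, 17 (6 total).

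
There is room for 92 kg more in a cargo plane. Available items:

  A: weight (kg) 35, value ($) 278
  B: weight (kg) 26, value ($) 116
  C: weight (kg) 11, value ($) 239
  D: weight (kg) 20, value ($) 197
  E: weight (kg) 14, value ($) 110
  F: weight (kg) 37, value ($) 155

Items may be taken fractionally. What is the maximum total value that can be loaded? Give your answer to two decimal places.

877.54

Sort by value per unit weight and fill in that order.
Ratios (sorted): C 21.73, D 9.85, A 7.94, E 7.86, B 4.46, F 4.19
take C (11 @ 239); take D (20 @ 197); take A (35 @ 278); take E (14 @ 110); take 12/26 of B → 53.54. Capacity used 92/92.
Total value = 877.54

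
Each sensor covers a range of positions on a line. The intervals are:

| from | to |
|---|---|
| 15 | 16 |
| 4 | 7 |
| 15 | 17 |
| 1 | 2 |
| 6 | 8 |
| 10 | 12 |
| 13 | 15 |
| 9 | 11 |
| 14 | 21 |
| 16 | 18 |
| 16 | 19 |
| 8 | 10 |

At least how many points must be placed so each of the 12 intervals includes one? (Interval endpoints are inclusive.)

5

Process intervals by earliest right end; each time one isn't hit yet, stab at its right endpoint.
Sorted: [1,2] [4,7] [6,8] [8,10] [9,11] [10,12] [13,15] [15,16] [15,17] [16,18] [16,19] [14,21]
{[1,2]} hit by 2; {[4,7],[6,8]} hit by 7; {[8,10],[9,11],[10,12]} hit by 10; {[13,15],[15,16],[15,17]} hit by 15; {[16,18],[16,19],[14,21]} hit by 18.
Points: 2, 7, 10, 15, 18 (5 total).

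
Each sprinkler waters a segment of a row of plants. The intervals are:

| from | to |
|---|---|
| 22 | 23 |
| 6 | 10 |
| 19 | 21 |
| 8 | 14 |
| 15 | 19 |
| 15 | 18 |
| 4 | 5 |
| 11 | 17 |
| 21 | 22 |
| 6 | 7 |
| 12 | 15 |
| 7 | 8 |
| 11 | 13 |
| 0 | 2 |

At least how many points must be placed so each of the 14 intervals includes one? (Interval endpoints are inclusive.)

Sort by right endpoint; whenever an interval is uncovered, place a point at its right end.
Sorted: [0,2] [4,5] [6,7] [7,8] [6,10] [11,13] [8,14] [12,15] [11,17] [15,18] [15,19] [19,21] [21,22] [22,23]
{[0,2]} hit by 2; {[4,5]} hit by 5; {[6,7],[7,8],[6,10]} hit by 7; {[11,13],[8,14],[12,15],[11,17]} hit by 13; {[15,18],[15,19]} hit by 18; {[19,21],[21,22]} hit by 21; {[22,23]} hit by 23.
Points: 2, 5, 7, 13, 18, 21, 23 (7 total).

7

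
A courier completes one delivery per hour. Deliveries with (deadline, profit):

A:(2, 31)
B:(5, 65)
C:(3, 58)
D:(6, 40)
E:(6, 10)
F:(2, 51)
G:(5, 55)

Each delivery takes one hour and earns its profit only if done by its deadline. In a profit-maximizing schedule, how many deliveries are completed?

By profit: B(d5,65), C(d3,58), G(d5,55), F(d2,51), D(d6,40), A(d2,31), E(d6,10)
B→slot 5; C→slot 3; G→slot 4; F→slot 2; D→slot 6; A→slot 1; E skipped.
6 of 7 scheduled.

6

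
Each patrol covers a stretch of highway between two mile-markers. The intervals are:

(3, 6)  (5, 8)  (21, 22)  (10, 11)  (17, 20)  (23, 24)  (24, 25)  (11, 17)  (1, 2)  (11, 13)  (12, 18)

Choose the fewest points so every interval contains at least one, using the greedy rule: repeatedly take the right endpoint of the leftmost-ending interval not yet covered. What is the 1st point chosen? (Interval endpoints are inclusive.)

2

Process intervals by earliest right end; each time one isn't hit yet, stab at its right endpoint.
Sorted: [1,2] [3,6] [5,8] [10,11] [11,13] [11,17] [12,18] [17,20] [21,22] [23,24] [24,25]
{[1,2]} hit by 2; {[3,6],[5,8]} hit by 6; {[10,11],[11,13],[11,17]} hit by 11; {[12,18],[17,20]} hit by 18; {[21,22]} hit by 22; {[23,24],[24,25]} hit by 24.
Points: 2, 6, 11, 18, 22, 24 (6 total).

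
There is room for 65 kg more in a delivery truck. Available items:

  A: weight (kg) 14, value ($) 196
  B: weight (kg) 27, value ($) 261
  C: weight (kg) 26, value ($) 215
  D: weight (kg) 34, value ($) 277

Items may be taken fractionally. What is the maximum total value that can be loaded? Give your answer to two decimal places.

Order: A (196/14=14.00) > B (261/27=9.67) > C (215/26=8.27) > D (277/34=8.15)
Fill: take A (14 @ 196) → take B (27 @ 261) → take 24/26 of C → 198.46; 65/65 used.
Total value = 655.46

655.46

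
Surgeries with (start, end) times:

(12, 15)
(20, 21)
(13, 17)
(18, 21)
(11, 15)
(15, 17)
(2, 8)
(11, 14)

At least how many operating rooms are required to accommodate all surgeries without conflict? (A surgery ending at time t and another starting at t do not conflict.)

4

Events (time:±→running): 2:+→1 8:-→0 11:+→1 11:+→2 12:+→3 13:+→4 … peak 4.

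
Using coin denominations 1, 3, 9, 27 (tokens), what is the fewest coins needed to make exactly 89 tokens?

7

89 − 3×27→8 − 2×3→2 − 2×1→0
Total coins = 3 + 2 + 2 = 7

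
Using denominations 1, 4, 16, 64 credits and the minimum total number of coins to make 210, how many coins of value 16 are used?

Greedy: take as many of the largest coin as possible, then repeat with the remainder.
210 − 3×64→18 − 1×16→2 − 2×1→0
Count of 16: 1

1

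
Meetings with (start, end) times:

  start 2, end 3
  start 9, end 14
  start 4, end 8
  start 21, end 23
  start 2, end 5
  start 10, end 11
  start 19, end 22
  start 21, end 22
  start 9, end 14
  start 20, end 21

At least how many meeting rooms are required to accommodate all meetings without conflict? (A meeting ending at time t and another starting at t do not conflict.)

The answer is the maximum number of intervals overlapping at any instant.
starts: [2, 2, 4, 9, 9, 10, 19, 20, 21, 21]
ends:   [3, 5, 8, 11, 14, 14, 21, 22, 22, 23]
s2→1 s2→2 e3→1 s4→2 e5→1 e8→0 s9→1 s9→2 s10→3  — peak 3.

3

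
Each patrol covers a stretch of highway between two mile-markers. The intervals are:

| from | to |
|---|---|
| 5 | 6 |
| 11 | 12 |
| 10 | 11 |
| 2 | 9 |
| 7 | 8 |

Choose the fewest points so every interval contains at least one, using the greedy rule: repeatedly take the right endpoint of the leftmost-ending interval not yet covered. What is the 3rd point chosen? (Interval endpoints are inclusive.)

Sort by right endpoint; whenever an interval is uncovered, place a point at its right end.
By right end: [5,6]  [7,8]  [2,9]  [10,11]  [11,12]
[5,6] uncovered → point at 6; [7,8] uncovered → point at 8; [10,11] uncovered → point at 11.
Points: 6, 8, 11 (3 total).

11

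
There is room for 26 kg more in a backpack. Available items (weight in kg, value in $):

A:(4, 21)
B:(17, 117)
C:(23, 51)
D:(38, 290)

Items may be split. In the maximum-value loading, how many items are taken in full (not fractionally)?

Ratios (sorted): D 7.63, B 6.88, A 5.25, C 2.22
take 26/38 of D → 198.42. Capacity used 26/26.
0 item(s) taken whole; one partial (take 26/38 of D).

0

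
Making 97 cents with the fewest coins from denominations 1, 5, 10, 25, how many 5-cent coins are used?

0

97 − 3×25→22 − 2×10→2 − 2×1→0
Count of 5: 0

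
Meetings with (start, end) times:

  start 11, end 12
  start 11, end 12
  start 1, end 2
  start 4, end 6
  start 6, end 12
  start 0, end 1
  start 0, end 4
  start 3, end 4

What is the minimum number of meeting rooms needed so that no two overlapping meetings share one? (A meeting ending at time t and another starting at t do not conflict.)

Count concurrent intervals with a sweep; the peak is the room count.
starts: [0, 0, 1, 3, 4, 6, 11, 11]
ends:   [1, 2, 4, 4, 6, 12, 12, 12]
s0→1 s0→2 e1→1 s1→2 e2→1 s3→2 e4→1 e4→0 s4→1 e6→0 s6→1 s11→2 s11→3  — peak 3.

3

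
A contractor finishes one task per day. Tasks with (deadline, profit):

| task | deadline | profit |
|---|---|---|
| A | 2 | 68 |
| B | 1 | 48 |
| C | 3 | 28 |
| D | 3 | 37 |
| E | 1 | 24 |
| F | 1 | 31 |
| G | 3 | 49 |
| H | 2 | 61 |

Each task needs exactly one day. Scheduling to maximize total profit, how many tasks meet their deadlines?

3

Profit order: A=68 H=61 G=49 B=48 D=37 F=31 C=28 E=24
Assign: A→slot 2, H→slot 1, G→slot 3, B skipped, D skipped, F skipped, C skipped, E skipped.
Slots: [1:H] [2:A] [3:G]
3 of 8 scheduled.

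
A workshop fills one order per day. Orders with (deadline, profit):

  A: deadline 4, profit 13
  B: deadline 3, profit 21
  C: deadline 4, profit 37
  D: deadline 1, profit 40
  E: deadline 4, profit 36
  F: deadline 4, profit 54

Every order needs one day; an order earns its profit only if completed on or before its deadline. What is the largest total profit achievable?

167

Take jobs in profit order; each goes to the latest open slot no later than its deadline.
Profit order: F=54 D=40 C=37 E=36 B=21 A=13
Assign: F→slot 4, D→slot 1, C→slot 3, E→slot 2, B skipped, A skipped.
Slots: [1:D] [2:E] [3:C] [4:F]
Profit = 40 + 36 + 37 + 54 = 167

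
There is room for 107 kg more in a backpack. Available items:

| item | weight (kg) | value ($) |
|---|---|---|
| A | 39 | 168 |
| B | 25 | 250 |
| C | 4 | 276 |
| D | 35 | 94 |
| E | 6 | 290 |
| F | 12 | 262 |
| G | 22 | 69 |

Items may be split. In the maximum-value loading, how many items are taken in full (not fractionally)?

Greedy by value/weight ratio, highest first.
Order: C (276/4=69.00) > E (290/6=48.33) > F (262/12=21.83) > B (250/25=10.00) > A (168/39=4.31) > G (69/22=3.14) > D (94/35=2.69)
Fill: take C (4 @ 276) → take E (6 @ 290) → take F (12 @ 262) → take B (25 @ 250) → take A (39 @ 168) → take 21/22 of G → 65.86; 107/107 used.
5 item(s) taken whole; one partial (take 21/22 of G).

5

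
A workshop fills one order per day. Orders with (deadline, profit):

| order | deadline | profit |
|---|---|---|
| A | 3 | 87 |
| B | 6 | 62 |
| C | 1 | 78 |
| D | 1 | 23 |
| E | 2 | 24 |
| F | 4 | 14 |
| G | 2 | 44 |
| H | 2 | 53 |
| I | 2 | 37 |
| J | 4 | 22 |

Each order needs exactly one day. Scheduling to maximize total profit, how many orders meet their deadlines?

5

By profit: A(d3,87), C(d1,78), B(d6,62), H(d2,53), G(d2,44), I(d2,37), E(d2,24), D(d1,23), J(d4,22), F(d4,14)
A→slot 3; C→slot 1; B→slot 6; H→slot 2; G skipped; I skipped; E skipped; D skipped; J→slot 4; F skipped.
5 of 10 scheduled.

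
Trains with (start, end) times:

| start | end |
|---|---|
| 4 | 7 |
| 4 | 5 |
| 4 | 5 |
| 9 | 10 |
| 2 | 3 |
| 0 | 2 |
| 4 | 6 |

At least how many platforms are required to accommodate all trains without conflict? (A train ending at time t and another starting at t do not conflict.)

4

The answer is the maximum number of intervals overlapping at any instant.
Events (time:±→running): 0:+→1 2:-→0 2:+→1 3:-→0 4:+→1 4:+→2 4:+→3 4:+→4 … peak 4.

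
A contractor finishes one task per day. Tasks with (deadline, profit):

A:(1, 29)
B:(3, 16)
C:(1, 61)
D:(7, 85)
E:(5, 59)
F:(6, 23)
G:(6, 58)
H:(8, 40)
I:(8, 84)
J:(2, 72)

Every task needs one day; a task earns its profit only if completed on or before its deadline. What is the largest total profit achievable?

Sort by profit descending; place each in the latest free slot ≤ its deadline.
Profit order: D=85 I=84 J=72 C=61 E=59 G=58 H=40 A=29 F=23 B=16
Assign: D→slot 7, I→slot 8, J→slot 2, C→slot 1, E→slot 5, G→slot 6, H→slot 4, A skipped, F→slot 3, B skipped.
Slots: [1:C] [2:J] [3:F] [4:H] [5:E] [6:G] [7:D] [8:I]
Profit = 61 + 72 + 23 + 40 + 59 + 58 + 85 + 84 = 482

482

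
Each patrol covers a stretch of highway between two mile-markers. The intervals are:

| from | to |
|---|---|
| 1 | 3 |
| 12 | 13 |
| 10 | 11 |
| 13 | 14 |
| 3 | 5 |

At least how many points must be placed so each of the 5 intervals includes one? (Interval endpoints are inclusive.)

3

By right end: [1,3]  [3,5]  [10,11]  [12,13]  [13,14]
[1,3] uncovered → point at 3; [10,11] uncovered → point at 11; [12,13] uncovered → point at 13.
Points: 3, 11, 13 (3 total).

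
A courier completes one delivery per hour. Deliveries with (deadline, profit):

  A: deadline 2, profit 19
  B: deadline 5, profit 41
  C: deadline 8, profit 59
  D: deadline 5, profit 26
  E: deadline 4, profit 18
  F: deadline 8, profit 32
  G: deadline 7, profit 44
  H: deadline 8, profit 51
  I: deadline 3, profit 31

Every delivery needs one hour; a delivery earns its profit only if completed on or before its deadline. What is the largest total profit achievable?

303

Profit order: C=59 H=51 G=44 B=41 F=32 I=31 D=26 A=19 E=18
Assign: C→slot 8, H→slot 7, G→slot 6, B→slot 5, F→slot 4, I→slot 3, D→slot 2, A→slot 1, E skipped.
Slots: [1:A] [2:D] [3:I] [4:F] [5:B] [6:G] [7:H] [8:C]
Profit = 19 + 26 + 31 + 32 + 41 + 44 + 51 + 59 = 303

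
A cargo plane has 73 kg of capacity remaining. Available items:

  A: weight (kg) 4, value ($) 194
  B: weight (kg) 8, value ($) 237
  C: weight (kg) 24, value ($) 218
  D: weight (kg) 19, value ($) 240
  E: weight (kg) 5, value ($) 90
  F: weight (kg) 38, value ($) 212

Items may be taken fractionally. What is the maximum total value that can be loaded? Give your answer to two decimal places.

1051.53

Sort by value per unit weight and fill in that order.
Ratios (sorted): A 48.50, B 29.62, E 18.00, D 12.63, C 9.08, F 5.58
take A (4 @ 194); take B (8 @ 237); take E (5 @ 90); take D (19 @ 240); take C (24 @ 218); take 13/38 of F → 72.53. Capacity used 73/73.
Total value = 1051.53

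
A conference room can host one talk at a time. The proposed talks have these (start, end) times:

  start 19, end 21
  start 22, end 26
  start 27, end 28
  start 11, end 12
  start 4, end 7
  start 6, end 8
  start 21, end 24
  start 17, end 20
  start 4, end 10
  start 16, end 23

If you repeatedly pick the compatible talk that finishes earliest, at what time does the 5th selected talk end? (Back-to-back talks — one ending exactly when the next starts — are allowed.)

28

Greedy by earliest finish: after sorting by end time, pick each interval compatible with the last pick.
Sorted by end: (4,7)  (6,8)  (4,10)  (11,12)  (17,20)  (19,21)  (16,23)  (21,24)  (22,26)  (27,28)
take (4,7); skip (6,8); take (11,12); take (17,20); skip (16,23); take (21,24); take (27,28).
Selected: (4,7) (11,12) (17,20) (21,24) (27,28)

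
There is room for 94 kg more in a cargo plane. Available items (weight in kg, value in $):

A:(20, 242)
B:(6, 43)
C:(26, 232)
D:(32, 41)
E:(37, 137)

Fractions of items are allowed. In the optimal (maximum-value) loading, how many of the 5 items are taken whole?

Sort by value per unit weight and fill in that order.
Order: A (242/20=12.10) > C (232/26=8.92) > B (43/6=7.17) > E (137/37=3.70) > D (41/32=1.28)
Fill: take A (20 @ 242) → take C (26 @ 232) → take B (6 @ 43) → take E (37 @ 137) → take 5/32 of D → 6.41; 94/94 used.
4 item(s) taken whole; one partial (take 5/32 of D).

4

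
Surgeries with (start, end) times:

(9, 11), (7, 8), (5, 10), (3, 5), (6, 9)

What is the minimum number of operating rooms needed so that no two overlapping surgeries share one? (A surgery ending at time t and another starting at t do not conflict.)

3

The answer is the maximum number of intervals overlapping at any instant.
Events (time:±→running): 3:+→1 5:-→0 5:+→1 6:+→2 7:+→3 … peak 3.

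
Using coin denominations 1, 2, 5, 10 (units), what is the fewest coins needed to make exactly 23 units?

Use the largest denomination that fits, subtract, and repeat.
23 = 2×10 + 1×2 + 1×1
Total coins = 2 + 1 + 1 = 4

4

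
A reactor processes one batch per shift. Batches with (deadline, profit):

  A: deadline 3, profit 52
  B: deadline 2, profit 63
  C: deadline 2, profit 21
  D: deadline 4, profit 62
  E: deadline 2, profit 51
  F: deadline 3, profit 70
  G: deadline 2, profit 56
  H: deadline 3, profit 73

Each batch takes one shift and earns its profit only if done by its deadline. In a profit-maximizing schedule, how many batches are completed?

4

Sort by profit descending; place each in the latest free slot ≤ its deadline.
Profit order: H=73 F=70 B=63 D=62 G=56 A=52 E=51 C=21
Assign: H→slot 3, F→slot 2, B→slot 1, D→slot 4, G skipped, A skipped, E skipped, C skipped.
Slots: [1:B] [2:F] [3:H] [4:D]
4 of 8 scheduled.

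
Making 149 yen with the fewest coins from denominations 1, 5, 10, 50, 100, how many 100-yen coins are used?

1

149 = 1×100 + 4×10 + 1×5 + 4×1
Count of 100: 1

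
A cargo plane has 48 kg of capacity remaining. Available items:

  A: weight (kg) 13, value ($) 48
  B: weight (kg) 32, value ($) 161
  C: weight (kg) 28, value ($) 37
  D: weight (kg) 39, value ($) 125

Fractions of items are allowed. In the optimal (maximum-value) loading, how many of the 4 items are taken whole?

2

Ratios (sorted): B 5.03, A 3.69, D 3.21, C 1.32
take B (32 @ 161); take A (13 @ 48); take 3/39 of D → 9.62. Capacity used 48/48.
2 item(s) taken whole; one partial (take 3/39 of D).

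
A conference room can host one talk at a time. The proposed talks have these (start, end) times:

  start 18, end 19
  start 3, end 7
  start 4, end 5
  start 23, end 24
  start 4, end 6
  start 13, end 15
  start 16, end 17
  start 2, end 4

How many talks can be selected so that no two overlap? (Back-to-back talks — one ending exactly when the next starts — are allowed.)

Sorted by end: (2,4)  (4,5)  (4,6)  (3,7)  (13,15)  (16,17)  (18,19)  (23,24)
take (2,4); take (4,5); skip (4,6); take (13,15); take (16,17); take (18,19); take (23,24).
Selected 6 talks.

6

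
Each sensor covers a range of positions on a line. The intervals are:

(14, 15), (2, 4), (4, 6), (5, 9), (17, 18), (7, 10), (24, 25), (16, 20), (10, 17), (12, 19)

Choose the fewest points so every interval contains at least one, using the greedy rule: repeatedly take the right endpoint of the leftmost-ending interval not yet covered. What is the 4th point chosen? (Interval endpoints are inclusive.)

Sort by right endpoint; whenever an interval is uncovered, place a point at its right end.
By right end: [2,4]  [4,6]  [5,9]  [7,10]  [14,15]  [10,17]  [17,18]  [12,19]  [16,20]  [24,25]
[2,4] uncovered → point at 4; [5,9] uncovered → point at 9; [14,15] uncovered → point at 15; [17,18] uncovered → point at 18; [24,25] uncovered → point at 25.
Points: 4, 9, 15, 18, 25 (5 total).

18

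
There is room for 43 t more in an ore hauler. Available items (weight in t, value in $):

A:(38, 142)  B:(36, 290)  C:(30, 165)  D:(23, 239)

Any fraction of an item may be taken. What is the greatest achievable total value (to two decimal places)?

Ratios (sorted): D 10.39, B 8.06, C 5.50, A 3.74
take D (23 @ 239); take 20/36 of B → 161.11. Capacity used 43/43.
Total value = 400.11

400.11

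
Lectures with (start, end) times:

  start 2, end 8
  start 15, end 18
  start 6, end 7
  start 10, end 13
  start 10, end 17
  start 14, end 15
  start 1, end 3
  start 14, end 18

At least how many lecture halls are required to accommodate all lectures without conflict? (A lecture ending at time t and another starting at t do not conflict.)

3

Count concurrent intervals with a sweep; the peak is the room count.
Events (time:±→running): 1:+→1 2:+→2 3:-→1 6:+→2 7:-→1 8:-→0 10:+→1 10:+→2 13:-→1 14:+→2 14:+→3 … peak 3.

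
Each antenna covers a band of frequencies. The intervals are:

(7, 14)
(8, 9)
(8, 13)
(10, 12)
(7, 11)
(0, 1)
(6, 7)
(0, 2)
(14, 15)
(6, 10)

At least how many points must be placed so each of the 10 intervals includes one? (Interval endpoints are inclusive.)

5

Process intervals by earliest right end; each time one isn't hit yet, stab at its right endpoint.
Sorted: [0,1] [0,2] [6,7] [8,9] [6,10] [7,11] [10,12] [8,13] [7,14] [14,15]
{[0,1],[0,2]} hit by 1; {[6,7]} hit by 7; {[8,9],[6,10],[7,11]} hit by 9; {[10,12],[8,13],[7,14]} hit by 12; {[14,15]} hit by 15.
Points: 1, 7, 9, 12, 15 (5 total).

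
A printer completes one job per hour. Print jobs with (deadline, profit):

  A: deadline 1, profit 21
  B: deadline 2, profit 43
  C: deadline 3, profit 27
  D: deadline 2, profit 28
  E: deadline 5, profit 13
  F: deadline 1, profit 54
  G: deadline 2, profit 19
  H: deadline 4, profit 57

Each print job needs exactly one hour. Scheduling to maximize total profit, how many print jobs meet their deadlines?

5

Take jobs in profit order; each goes to the latest open slot no later than its deadline.
By profit: H(d4,57), F(d1,54), B(d2,43), D(d2,28), C(d3,27), A(d1,21), G(d2,19), E(d5,13)
H→slot 4; F→slot 1; B→slot 2; D skipped; C→slot 3; A skipped; G skipped; E→slot 5.
5 of 8 scheduled.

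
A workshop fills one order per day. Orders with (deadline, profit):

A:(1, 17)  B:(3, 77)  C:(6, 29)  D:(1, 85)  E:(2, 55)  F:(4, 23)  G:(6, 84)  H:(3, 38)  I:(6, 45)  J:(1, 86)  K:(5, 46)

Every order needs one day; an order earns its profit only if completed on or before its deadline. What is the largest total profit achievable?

393

Profit order: J=86 D=85 G=84 B=77 E=55 K=46 I=45 H=38 C=29 F=23 A=17
Assign: J→slot 1, D skipped, G→slot 6, B→slot 3, E→slot 2, K→slot 5, I→slot 4, H skipped, C skipped, F skipped, A skipped.
Slots: [1:J] [2:E] [3:B] [4:I] [5:K] [6:G]
Profit = 86 + 55 + 77 + 45 + 46 + 84 = 393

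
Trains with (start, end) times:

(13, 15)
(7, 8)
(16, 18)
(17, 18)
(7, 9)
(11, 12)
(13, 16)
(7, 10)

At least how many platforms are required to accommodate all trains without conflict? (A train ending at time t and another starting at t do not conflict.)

3

The answer is the maximum number of intervals overlapping at any instant.
Events (time:±→running): 7:+→1 7:+→2 7:+→3 … peak 3.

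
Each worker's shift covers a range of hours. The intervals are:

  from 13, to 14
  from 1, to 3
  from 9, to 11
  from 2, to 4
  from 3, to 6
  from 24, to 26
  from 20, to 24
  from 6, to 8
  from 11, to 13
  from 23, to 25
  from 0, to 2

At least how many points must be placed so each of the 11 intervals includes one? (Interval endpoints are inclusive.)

5

Sort by right endpoint; whenever an interval is uncovered, place a point at its right end.
Sorted: [0,2] [1,3] [2,4] [3,6] [6,8] [9,11] [11,13] [13,14] [20,24] [23,25] [24,26]
{[0,2],[1,3],[2,4]} hit by 2; {[3,6],[6,8]} hit by 6; {[9,11],[11,13]} hit by 11; {[13,14]} hit by 14; {[20,24],[23,25],[24,26]} hit by 24.
Points: 2, 6, 11, 14, 24 (5 total).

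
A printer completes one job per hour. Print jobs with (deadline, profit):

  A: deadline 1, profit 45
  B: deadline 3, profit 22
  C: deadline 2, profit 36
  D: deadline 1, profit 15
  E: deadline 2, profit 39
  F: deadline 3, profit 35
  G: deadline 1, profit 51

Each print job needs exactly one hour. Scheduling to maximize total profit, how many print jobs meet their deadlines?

3

Sort by profit descending; place each in the latest free slot ≤ its deadline.
Profit order: G=51 A=45 E=39 C=36 F=35 B=22 D=15
Assign: G→slot 1, A skipped, E→slot 2, C skipped, F→slot 3, B skipped, D skipped.
Slots: [1:G] [2:E] [3:F]
3 of 7 scheduled.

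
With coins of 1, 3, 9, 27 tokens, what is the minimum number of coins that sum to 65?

Use the largest denomination that fits, subtract, and repeat.
65 = 2×27 + 1×9 + 2×1
Total coins = 2 + 1 + 2 = 5

5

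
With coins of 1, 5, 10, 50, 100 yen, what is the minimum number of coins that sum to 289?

Greedy: take as many of the largest coin as possible, then repeat with the remainder.
289 = 2×100 + 1×50 + 3×10 + 1×5 + 4×1
Total coins = 2 + 1 + 3 + 1 + 4 = 11

11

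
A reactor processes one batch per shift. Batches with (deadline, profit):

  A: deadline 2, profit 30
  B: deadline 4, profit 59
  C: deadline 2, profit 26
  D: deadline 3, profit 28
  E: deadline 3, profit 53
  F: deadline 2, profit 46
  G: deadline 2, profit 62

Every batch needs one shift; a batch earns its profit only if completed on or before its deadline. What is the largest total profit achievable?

Take jobs in profit order; each goes to the latest open slot no later than its deadline.
Profit order: G=62 B=59 E=53 F=46 A=30 D=28 C=26
Assign: G→slot 2, B→slot 4, E→slot 3, F→slot 1, A skipped, D skipped, C skipped.
Slots: [1:F] [2:G] [3:E] [4:B]
Profit = 46 + 62 + 53 + 59 = 220

220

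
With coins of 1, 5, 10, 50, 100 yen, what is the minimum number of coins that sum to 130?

4

130 = 1×100 + 3×10
Total coins = 1 + 3 = 4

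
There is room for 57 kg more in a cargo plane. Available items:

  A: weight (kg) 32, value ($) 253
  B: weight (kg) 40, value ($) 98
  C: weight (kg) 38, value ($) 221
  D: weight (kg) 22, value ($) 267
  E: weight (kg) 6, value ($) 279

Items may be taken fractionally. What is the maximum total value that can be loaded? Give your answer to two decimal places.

Greedy by value/weight ratio, highest first.
Order: E (279/6=46.50) > D (267/22=12.14) > A (253/32=7.91) > C (221/38=5.82) > B (98/40=2.45)
Fill: take E (6 @ 279) → take D (22 @ 267) → take 29/32 of A → 229.28; 57/57 used.
Total value = 775.28

775.28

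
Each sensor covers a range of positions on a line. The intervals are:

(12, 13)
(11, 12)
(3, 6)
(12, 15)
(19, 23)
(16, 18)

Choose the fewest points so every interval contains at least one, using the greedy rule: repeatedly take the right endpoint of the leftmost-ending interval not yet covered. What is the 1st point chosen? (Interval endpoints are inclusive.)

Sort by right endpoint; whenever an interval is uncovered, place a point at its right end.
Sorted: [3,6] [11,12] [12,13] [12,15] [16,18] [19,23]
{[3,6]} hit by 6; {[11,12],[12,13],[12,15]} hit by 12; {[16,18]} hit by 18; {[19,23]} hit by 23.
Points: 6, 12, 18, 23 (4 total).

6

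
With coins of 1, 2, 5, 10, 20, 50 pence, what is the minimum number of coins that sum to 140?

140 = 2×50 + 2×20
Total coins = 2 + 2 = 4

4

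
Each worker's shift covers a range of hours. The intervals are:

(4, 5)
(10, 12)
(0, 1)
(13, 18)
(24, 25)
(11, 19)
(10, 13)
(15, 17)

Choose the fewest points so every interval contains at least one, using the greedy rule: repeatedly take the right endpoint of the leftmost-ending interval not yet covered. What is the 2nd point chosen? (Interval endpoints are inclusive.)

Process intervals by earliest right end; each time one isn't hit yet, stab at its right endpoint.
Sorted: [0,1] [4,5] [10,12] [10,13] [15,17] [13,18] [11,19] [24,25]
{[0,1]} hit by 1; {[4,5]} hit by 5; {[10,12],[10,13]} hit by 12; {[15,17],[13,18],[11,19]} hit by 17; {[24,25]} hit by 25.
Points: 1, 5, 12, 17, 25 (5 total).

5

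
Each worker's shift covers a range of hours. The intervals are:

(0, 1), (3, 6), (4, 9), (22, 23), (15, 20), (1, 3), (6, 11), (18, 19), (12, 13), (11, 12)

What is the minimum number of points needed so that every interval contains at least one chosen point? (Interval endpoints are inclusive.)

Sort by right endpoint; whenever an interval is uncovered, place a point at its right end.
By right end: [0,1]  [1,3]  [3,6]  [4,9]  [6,11]  [11,12]  [12,13]  [18,19]  [15,20]  [22,23]
[0,1] uncovered → point at 1; [3,6] uncovered → point at 6; [11,12] uncovered → point at 12; [18,19] uncovered → point at 19; [22,23] uncovered → point at 23.
Points: 1, 6, 12, 19, 23 (5 total).

5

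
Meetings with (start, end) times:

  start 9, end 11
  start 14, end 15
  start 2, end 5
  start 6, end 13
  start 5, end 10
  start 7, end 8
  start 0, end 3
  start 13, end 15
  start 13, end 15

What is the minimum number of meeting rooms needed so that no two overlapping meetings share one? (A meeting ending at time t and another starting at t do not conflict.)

Events (time:±→running): 0:+→1 2:+→2 3:-→1 5:-→0 5:+→1 6:+→2 7:+→3 … peak 3.

3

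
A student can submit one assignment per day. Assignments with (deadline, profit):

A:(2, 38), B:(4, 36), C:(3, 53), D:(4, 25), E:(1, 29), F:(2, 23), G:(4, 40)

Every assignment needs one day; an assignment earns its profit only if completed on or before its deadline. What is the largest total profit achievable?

Profit order: C=53 G=40 A=38 B=36 E=29 D=25 F=23
Assign: C→slot 3, G→slot 4, A→slot 2, B→slot 1, E skipped, D skipped, F skipped.
Slots: [1:B] [2:A] [3:C] [4:G]
Profit = 36 + 38 + 53 + 40 = 167

167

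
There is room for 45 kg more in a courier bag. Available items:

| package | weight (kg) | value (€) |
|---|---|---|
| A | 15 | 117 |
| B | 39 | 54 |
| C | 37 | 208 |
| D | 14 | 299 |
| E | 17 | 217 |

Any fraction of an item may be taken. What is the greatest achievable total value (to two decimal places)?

Greedy by value/weight ratio, highest first.
Order: D (299/14=21.36) > E (217/17=12.76) > A (117/15=7.80) > C (208/37=5.62) > B (54/39=1.38)
Fill: take D (14 @ 299) → take E (17 @ 217) → take 14/15 of A → 109.20; 45/45 used.
Total value = 625.20

625.20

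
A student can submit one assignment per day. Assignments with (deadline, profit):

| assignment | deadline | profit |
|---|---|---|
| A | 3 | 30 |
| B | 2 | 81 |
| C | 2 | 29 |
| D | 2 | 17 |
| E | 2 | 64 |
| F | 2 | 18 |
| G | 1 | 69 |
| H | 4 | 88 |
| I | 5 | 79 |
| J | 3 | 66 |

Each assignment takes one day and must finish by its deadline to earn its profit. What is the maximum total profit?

383

Take jobs in profit order; each goes to the latest open slot no later than its deadline.
Profit order: H=88 B=81 I=79 G=69 J=66 E=64 A=30 C=29 F=18 D=17
Assign: H→slot 4, B→slot 2, I→slot 5, G→slot 1, J→slot 3, E skipped, A skipped, C skipped, F skipped, D skipped.
Slots: [1:G] [2:B] [3:J] [4:H] [5:I]
Profit = 69 + 81 + 66 + 88 + 79 = 383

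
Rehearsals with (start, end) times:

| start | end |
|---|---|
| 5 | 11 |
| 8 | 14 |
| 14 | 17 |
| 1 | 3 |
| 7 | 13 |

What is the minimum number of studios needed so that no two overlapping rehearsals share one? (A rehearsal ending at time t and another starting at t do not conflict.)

3

starts: [1, 5, 7, 8, 14]
ends:   [3, 11, 13, 14, 17]
s1→1 e3→0 s5→1 s7→2 s8→3  — peak 3.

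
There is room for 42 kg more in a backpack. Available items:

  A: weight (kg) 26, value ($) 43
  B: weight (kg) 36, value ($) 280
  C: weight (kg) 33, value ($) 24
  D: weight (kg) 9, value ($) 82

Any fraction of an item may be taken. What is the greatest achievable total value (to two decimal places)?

338.67

Ratios (sorted): D 9.11, B 7.78, A 1.65, C 0.73
take D (9 @ 82); take 33/36 of B → 256.67. Capacity used 42/42.
Total value = 338.67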